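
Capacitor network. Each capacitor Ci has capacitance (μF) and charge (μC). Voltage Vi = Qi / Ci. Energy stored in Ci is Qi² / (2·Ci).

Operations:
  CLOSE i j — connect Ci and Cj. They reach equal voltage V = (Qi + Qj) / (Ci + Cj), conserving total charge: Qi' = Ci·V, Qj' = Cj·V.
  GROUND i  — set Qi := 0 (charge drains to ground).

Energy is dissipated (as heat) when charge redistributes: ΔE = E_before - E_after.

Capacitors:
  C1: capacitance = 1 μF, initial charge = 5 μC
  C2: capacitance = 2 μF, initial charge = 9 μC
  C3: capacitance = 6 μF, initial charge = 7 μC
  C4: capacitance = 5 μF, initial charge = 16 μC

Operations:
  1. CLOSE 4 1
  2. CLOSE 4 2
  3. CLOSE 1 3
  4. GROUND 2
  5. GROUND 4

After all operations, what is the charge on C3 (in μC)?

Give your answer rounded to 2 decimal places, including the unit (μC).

Initial: C1(1μF, Q=5μC, V=5.00V), C2(2μF, Q=9μC, V=4.50V), C3(6μF, Q=7μC, V=1.17V), C4(5μF, Q=16μC, V=3.20V)
Op 1: CLOSE 4-1: Q_total=21.00, C_total=6.00, V=3.50; Q4=17.50, Q1=3.50; dissipated=1.350
Op 2: CLOSE 4-2: Q_total=26.50, C_total=7.00, V=3.79; Q4=18.93, Q2=7.57; dissipated=0.714
Op 3: CLOSE 1-3: Q_total=10.50, C_total=7.00, V=1.50; Q1=1.50, Q3=9.00; dissipated=2.333
Op 4: GROUND 2: Q2=0; energy lost=14.332
Op 5: GROUND 4: Q4=0; energy lost=35.829
Final charges: Q1=1.50, Q2=0.00, Q3=9.00, Q4=0.00

Answer: 9.00 μC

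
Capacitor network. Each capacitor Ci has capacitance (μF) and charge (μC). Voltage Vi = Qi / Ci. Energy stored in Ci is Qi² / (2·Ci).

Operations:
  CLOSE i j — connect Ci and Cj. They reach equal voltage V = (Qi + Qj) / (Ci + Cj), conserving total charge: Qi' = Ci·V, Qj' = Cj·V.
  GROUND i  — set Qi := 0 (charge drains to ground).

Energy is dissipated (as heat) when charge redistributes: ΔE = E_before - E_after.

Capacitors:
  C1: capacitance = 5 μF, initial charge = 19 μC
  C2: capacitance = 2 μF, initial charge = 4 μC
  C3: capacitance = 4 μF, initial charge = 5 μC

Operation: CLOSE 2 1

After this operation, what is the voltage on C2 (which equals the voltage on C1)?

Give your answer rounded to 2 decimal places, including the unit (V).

Answer: 3.29 V

Derivation:
Initial: C1(5μF, Q=19μC, V=3.80V), C2(2μF, Q=4μC, V=2.00V), C3(4μF, Q=5μC, V=1.25V)
Op 1: CLOSE 2-1: Q_total=23.00, C_total=7.00, V=3.29; Q2=6.57, Q1=16.43; dissipated=2.314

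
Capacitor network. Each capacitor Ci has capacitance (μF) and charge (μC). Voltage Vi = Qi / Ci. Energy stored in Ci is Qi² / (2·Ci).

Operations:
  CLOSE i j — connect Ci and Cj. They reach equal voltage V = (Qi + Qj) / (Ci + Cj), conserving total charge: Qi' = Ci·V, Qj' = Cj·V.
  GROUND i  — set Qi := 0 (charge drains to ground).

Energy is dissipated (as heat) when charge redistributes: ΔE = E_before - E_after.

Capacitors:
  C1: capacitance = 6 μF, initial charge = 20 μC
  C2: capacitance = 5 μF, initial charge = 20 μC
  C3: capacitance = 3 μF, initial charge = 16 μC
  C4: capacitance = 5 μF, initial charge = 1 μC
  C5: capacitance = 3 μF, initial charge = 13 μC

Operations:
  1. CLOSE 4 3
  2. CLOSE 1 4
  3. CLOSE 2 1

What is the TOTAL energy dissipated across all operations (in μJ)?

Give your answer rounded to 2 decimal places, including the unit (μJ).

Initial: C1(6μF, Q=20μC, V=3.33V), C2(5μF, Q=20μC, V=4.00V), C3(3μF, Q=16μC, V=5.33V), C4(5μF, Q=1μC, V=0.20V), C5(3μF, Q=13μC, V=4.33V)
Op 1: CLOSE 4-3: Q_total=17.00, C_total=8.00, V=2.12; Q4=10.62, Q3=6.38; dissipated=24.704
Op 2: CLOSE 1-4: Q_total=30.62, C_total=11.00, V=2.78; Q1=16.70, Q4=13.92; dissipated=1.991
Op 3: CLOSE 2-1: Q_total=36.70, C_total=11.00, V=3.34; Q2=16.68, Q1=20.02; dissipated=2.016
Total dissipated: 28.711 μJ

Answer: 28.71 μJ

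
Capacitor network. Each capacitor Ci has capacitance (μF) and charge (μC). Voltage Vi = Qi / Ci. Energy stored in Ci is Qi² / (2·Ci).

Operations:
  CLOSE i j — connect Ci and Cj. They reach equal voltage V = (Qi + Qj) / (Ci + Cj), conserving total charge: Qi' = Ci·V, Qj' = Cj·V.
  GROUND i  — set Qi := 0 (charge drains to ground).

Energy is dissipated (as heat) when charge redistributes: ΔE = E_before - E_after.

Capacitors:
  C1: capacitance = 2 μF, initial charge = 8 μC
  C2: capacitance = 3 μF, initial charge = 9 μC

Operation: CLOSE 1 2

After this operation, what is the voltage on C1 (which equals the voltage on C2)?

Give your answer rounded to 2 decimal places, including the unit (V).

Answer: 3.40 V

Derivation:
Initial: C1(2μF, Q=8μC, V=4.00V), C2(3μF, Q=9μC, V=3.00V)
Op 1: CLOSE 1-2: Q_total=17.00, C_total=5.00, V=3.40; Q1=6.80, Q2=10.20; dissipated=0.600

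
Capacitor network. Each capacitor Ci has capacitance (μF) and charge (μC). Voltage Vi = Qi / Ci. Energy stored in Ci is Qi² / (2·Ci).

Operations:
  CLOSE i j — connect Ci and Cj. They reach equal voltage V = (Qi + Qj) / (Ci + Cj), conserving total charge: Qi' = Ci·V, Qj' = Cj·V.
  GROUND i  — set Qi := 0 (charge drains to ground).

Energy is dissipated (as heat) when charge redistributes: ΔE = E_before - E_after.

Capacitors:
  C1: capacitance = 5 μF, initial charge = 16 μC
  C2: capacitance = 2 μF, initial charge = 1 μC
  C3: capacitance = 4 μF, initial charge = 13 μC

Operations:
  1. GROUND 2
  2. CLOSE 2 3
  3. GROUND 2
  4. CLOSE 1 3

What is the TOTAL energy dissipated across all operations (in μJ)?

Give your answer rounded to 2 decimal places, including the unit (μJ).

Initial: C1(5μF, Q=16μC, V=3.20V), C2(2μF, Q=1μC, V=0.50V), C3(4μF, Q=13μC, V=3.25V)
Op 1: GROUND 2: Q2=0; energy lost=0.250
Op 2: CLOSE 2-3: Q_total=13.00, C_total=6.00, V=2.17; Q2=4.33, Q3=8.67; dissipated=7.042
Op 3: GROUND 2: Q2=0; energy lost=4.694
Op 4: CLOSE 1-3: Q_total=24.67, C_total=9.00, V=2.74; Q1=13.70, Q3=10.96; dissipated=1.186
Total dissipated: 13.173 μJ

Answer: 13.17 μJ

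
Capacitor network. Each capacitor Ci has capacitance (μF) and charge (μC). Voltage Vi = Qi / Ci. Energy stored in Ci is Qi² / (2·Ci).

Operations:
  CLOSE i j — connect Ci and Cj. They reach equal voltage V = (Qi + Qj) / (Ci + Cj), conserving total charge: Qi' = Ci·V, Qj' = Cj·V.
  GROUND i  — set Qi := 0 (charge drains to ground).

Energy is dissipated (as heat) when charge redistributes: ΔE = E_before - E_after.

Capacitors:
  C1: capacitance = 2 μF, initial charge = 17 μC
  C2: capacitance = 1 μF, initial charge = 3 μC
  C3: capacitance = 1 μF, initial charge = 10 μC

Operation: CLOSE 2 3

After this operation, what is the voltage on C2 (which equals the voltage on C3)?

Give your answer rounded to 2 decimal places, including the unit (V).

Answer: 6.50 V

Derivation:
Initial: C1(2μF, Q=17μC, V=8.50V), C2(1μF, Q=3μC, V=3.00V), C3(1μF, Q=10μC, V=10.00V)
Op 1: CLOSE 2-3: Q_total=13.00, C_total=2.00, V=6.50; Q2=6.50, Q3=6.50; dissipated=12.250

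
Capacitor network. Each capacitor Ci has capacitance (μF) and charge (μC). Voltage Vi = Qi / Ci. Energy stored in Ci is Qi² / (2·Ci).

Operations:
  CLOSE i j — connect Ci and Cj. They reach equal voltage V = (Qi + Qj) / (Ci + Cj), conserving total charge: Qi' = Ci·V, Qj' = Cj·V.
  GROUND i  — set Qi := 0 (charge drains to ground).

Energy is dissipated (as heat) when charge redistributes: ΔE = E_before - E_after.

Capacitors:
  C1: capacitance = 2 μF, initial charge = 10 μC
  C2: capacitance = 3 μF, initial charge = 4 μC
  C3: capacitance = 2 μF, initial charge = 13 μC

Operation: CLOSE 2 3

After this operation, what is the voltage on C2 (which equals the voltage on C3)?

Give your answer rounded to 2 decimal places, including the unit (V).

Initial: C1(2μF, Q=10μC, V=5.00V), C2(3μF, Q=4μC, V=1.33V), C3(2μF, Q=13μC, V=6.50V)
Op 1: CLOSE 2-3: Q_total=17.00, C_total=5.00, V=3.40; Q2=10.20, Q3=6.80; dissipated=16.017

Answer: 3.40 V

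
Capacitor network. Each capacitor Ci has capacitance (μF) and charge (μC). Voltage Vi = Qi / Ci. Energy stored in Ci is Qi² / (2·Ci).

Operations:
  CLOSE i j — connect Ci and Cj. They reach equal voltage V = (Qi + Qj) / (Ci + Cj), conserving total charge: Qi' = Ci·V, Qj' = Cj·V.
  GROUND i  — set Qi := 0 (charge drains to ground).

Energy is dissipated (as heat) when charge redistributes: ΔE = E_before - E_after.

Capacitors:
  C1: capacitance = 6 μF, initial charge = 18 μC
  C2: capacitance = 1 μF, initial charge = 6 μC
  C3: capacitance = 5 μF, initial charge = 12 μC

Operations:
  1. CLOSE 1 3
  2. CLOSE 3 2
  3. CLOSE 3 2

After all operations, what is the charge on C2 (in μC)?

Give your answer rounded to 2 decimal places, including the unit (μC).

Initial: C1(6μF, Q=18μC, V=3.00V), C2(1μF, Q=6μC, V=6.00V), C3(5μF, Q=12μC, V=2.40V)
Op 1: CLOSE 1-3: Q_total=30.00, C_total=11.00, V=2.73; Q1=16.36, Q3=13.64; dissipated=0.491
Op 2: CLOSE 3-2: Q_total=19.64, C_total=6.00, V=3.27; Q3=16.36, Q2=3.27; dissipated=4.463
Op 3: CLOSE 3-2: Q_total=19.64, C_total=6.00, V=3.27; Q3=16.36, Q2=3.27; dissipated=0.000
Final charges: Q1=16.36, Q2=3.27, Q3=16.36

Answer: 3.27 μC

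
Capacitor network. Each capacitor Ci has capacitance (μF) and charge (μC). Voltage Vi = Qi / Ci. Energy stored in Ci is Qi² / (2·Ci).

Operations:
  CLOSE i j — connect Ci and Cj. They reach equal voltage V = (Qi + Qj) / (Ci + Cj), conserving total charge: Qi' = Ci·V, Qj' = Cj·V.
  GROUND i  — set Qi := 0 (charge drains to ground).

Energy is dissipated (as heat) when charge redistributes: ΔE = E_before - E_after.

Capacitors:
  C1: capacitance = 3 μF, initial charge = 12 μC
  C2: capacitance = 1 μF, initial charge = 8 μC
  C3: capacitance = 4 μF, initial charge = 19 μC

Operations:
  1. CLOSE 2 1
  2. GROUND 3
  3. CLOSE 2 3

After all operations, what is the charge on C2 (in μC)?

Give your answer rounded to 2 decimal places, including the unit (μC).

Answer: 1.00 μC

Derivation:
Initial: C1(3μF, Q=12μC, V=4.00V), C2(1μF, Q=8μC, V=8.00V), C3(4μF, Q=19μC, V=4.75V)
Op 1: CLOSE 2-1: Q_total=20.00, C_total=4.00, V=5.00; Q2=5.00, Q1=15.00; dissipated=6.000
Op 2: GROUND 3: Q3=0; energy lost=45.125
Op 3: CLOSE 2-3: Q_total=5.00, C_total=5.00, V=1.00; Q2=1.00, Q3=4.00; dissipated=10.000
Final charges: Q1=15.00, Q2=1.00, Q3=4.00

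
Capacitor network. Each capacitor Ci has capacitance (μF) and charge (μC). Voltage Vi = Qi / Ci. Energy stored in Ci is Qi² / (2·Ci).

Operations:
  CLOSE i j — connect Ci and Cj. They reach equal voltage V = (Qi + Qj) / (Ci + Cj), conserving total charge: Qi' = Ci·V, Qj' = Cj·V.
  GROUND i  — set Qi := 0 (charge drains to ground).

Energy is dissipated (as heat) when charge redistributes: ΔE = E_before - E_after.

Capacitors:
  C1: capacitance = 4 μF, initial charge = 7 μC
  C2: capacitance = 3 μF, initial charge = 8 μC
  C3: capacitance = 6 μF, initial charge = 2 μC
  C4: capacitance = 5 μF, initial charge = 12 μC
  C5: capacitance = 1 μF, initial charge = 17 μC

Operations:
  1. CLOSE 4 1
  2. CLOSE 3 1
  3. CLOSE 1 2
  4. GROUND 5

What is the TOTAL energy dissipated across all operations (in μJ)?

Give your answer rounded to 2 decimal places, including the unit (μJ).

Answer: 151.02 μJ

Derivation:
Initial: C1(4μF, Q=7μC, V=1.75V), C2(3μF, Q=8μC, V=2.67V), C3(6μF, Q=2μC, V=0.33V), C4(5μF, Q=12μC, V=2.40V), C5(1μF, Q=17μC, V=17.00V)
Op 1: CLOSE 4-1: Q_total=19.00, C_total=9.00, V=2.11; Q4=10.56, Q1=8.44; dissipated=0.469
Op 2: CLOSE 3-1: Q_total=10.44, C_total=10.00, V=1.04; Q3=6.27, Q1=4.18; dissipated=3.793
Op 3: CLOSE 1-2: Q_total=12.18, C_total=7.00, V=1.74; Q1=6.96, Q2=5.22; dissipated=2.256
Op 4: GROUND 5: Q5=0; energy lost=144.500
Total dissipated: 151.018 μJ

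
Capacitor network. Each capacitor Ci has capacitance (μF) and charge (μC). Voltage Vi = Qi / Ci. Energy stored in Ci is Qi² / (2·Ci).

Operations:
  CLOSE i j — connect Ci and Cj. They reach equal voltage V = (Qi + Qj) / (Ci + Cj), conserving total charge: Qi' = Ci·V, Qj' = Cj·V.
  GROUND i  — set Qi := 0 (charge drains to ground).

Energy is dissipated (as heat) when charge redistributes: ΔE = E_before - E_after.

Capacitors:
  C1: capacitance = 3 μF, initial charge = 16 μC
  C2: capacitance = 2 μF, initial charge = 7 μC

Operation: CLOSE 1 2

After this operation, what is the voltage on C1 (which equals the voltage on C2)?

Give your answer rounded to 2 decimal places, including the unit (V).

Initial: C1(3μF, Q=16μC, V=5.33V), C2(2μF, Q=7μC, V=3.50V)
Op 1: CLOSE 1-2: Q_total=23.00, C_total=5.00, V=4.60; Q1=13.80, Q2=9.20; dissipated=2.017

Answer: 4.60 V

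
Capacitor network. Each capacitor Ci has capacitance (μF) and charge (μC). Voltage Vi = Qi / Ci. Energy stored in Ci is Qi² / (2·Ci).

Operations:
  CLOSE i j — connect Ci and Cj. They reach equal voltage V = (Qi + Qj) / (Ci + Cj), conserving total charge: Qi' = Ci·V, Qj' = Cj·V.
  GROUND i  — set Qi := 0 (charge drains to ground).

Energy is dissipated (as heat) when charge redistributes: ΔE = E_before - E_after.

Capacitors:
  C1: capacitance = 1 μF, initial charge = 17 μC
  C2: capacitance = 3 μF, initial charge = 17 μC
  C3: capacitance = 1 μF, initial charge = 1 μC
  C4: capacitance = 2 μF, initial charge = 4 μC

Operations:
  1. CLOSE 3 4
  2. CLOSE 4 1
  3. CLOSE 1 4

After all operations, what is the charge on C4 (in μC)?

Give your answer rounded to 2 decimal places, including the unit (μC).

Initial: C1(1μF, Q=17μC, V=17.00V), C2(3μF, Q=17μC, V=5.67V), C3(1μF, Q=1μC, V=1.00V), C4(2μF, Q=4μC, V=2.00V)
Op 1: CLOSE 3-4: Q_total=5.00, C_total=3.00, V=1.67; Q3=1.67, Q4=3.33; dissipated=0.333
Op 2: CLOSE 4-1: Q_total=20.33, C_total=3.00, V=6.78; Q4=13.56, Q1=6.78; dissipated=78.370
Op 3: CLOSE 1-4: Q_total=20.33, C_total=3.00, V=6.78; Q1=6.78, Q4=13.56; dissipated=0.000
Final charges: Q1=6.78, Q2=17.00, Q3=1.67, Q4=13.56

Answer: 13.56 μC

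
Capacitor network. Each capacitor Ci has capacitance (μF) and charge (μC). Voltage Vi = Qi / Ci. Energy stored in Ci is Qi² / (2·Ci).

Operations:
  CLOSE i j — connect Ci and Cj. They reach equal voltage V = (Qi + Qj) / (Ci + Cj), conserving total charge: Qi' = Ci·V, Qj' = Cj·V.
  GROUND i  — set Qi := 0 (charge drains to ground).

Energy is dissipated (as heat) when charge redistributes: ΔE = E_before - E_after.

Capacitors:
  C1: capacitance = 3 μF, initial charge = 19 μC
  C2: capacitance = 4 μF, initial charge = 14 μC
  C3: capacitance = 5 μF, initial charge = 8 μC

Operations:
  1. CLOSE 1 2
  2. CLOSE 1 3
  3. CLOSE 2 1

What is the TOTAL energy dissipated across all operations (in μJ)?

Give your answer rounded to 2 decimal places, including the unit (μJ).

Answer: 19.22 μJ

Derivation:
Initial: C1(3μF, Q=19μC, V=6.33V), C2(4μF, Q=14μC, V=3.50V), C3(5μF, Q=8μC, V=1.60V)
Op 1: CLOSE 1-2: Q_total=33.00, C_total=7.00, V=4.71; Q1=14.14, Q2=18.86; dissipated=6.881
Op 2: CLOSE 1-3: Q_total=22.14, C_total=8.00, V=2.77; Q1=8.30, Q3=13.84; dissipated=9.093
Op 3: CLOSE 2-1: Q_total=27.16, C_total=7.00, V=3.88; Q2=15.52, Q1=11.64; dissipated=3.247
Total dissipated: 19.221 μJ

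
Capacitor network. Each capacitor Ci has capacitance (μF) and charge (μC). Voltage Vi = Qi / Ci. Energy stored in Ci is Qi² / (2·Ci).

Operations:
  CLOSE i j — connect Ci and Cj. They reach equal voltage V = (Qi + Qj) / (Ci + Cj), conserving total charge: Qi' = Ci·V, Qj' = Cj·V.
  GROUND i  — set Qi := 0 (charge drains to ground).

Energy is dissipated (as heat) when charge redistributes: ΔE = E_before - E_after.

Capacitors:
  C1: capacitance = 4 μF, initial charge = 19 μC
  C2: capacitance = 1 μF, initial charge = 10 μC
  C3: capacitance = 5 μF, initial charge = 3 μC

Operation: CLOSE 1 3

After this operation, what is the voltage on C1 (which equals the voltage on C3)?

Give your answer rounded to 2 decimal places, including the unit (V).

Initial: C1(4μF, Q=19μC, V=4.75V), C2(1μF, Q=10μC, V=10.00V), C3(5μF, Q=3μC, V=0.60V)
Op 1: CLOSE 1-3: Q_total=22.00, C_total=9.00, V=2.44; Q1=9.78, Q3=12.22; dissipated=19.136

Answer: 2.44 V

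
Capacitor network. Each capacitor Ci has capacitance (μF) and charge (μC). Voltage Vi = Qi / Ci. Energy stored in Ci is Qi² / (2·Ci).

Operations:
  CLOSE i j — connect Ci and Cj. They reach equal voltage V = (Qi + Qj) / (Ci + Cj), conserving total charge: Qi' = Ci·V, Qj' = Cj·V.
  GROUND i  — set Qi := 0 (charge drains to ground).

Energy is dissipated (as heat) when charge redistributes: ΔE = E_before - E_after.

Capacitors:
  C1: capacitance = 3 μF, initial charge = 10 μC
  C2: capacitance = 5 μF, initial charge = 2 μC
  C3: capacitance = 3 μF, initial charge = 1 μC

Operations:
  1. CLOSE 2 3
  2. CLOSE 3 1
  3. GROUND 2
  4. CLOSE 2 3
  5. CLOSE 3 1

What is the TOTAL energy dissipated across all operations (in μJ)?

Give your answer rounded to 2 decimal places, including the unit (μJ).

Initial: C1(3μF, Q=10μC, V=3.33V), C2(5μF, Q=2μC, V=0.40V), C3(3μF, Q=1μC, V=0.33V)
Op 1: CLOSE 2-3: Q_total=3.00, C_total=8.00, V=0.38; Q2=1.88, Q3=1.12; dissipated=0.004
Op 2: CLOSE 3-1: Q_total=11.12, C_total=6.00, V=1.85; Q3=5.56, Q1=5.56; dissipated=6.564
Op 3: GROUND 2: Q2=0; energy lost=0.352
Op 4: CLOSE 2-3: Q_total=5.56, C_total=8.00, V=0.70; Q2=3.48, Q3=2.09; dissipated=3.223
Op 5: CLOSE 3-1: Q_total=7.65, C_total=6.00, V=1.27; Q3=3.82, Q1=3.82; dissipated=1.007
Total dissipated: 11.150 μJ

Answer: 11.15 μJ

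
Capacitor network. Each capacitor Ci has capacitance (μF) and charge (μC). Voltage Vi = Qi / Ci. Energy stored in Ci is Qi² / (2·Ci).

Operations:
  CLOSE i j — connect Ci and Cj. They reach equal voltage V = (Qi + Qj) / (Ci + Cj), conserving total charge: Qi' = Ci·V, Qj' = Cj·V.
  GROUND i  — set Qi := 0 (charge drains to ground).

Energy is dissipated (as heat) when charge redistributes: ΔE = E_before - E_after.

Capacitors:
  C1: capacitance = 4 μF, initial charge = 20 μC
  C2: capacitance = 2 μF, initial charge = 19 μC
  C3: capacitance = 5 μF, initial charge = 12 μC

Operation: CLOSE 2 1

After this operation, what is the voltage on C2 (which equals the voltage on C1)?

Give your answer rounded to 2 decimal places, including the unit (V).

Initial: C1(4μF, Q=20μC, V=5.00V), C2(2μF, Q=19μC, V=9.50V), C3(5μF, Q=12μC, V=2.40V)
Op 1: CLOSE 2-1: Q_total=39.00, C_total=6.00, V=6.50; Q2=13.00, Q1=26.00; dissipated=13.500

Answer: 6.50 V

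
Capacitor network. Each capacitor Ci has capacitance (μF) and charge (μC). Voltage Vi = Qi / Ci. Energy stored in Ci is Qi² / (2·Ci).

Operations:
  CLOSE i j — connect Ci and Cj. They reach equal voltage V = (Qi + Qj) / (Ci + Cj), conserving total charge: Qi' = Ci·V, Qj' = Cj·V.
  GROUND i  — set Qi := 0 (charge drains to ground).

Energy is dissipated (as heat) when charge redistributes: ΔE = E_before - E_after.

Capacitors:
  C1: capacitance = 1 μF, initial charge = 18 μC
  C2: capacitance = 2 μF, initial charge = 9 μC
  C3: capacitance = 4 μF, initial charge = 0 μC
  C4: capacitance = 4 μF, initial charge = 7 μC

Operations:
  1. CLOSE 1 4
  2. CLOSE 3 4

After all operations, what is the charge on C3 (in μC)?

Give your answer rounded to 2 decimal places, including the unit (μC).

Answer: 10.00 μC

Derivation:
Initial: C1(1μF, Q=18μC, V=18.00V), C2(2μF, Q=9μC, V=4.50V), C3(4μF, Q=0μC, V=0.00V), C4(4μF, Q=7μC, V=1.75V)
Op 1: CLOSE 1-4: Q_total=25.00, C_total=5.00, V=5.00; Q1=5.00, Q4=20.00; dissipated=105.625
Op 2: CLOSE 3-4: Q_total=20.00, C_total=8.00, V=2.50; Q3=10.00, Q4=10.00; dissipated=25.000
Final charges: Q1=5.00, Q2=9.00, Q3=10.00, Q4=10.00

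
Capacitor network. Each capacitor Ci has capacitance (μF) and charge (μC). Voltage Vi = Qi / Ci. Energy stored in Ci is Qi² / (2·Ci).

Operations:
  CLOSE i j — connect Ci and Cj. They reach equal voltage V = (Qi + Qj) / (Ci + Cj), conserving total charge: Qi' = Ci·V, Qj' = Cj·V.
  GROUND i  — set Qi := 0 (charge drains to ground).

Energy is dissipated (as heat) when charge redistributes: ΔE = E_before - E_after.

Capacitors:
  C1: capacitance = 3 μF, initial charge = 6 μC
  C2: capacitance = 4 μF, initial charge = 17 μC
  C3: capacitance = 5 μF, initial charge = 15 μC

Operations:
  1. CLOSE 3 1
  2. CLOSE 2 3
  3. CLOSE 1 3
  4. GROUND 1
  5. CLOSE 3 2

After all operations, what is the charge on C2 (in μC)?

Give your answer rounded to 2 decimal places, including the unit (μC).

Initial: C1(3μF, Q=6μC, V=2.00V), C2(4μF, Q=17μC, V=4.25V), C3(5μF, Q=15μC, V=3.00V)
Op 1: CLOSE 3-1: Q_total=21.00, C_total=8.00, V=2.62; Q3=13.12, Q1=7.88; dissipated=0.938
Op 2: CLOSE 2-3: Q_total=30.12, C_total=9.00, V=3.35; Q2=13.39, Q3=16.74; dissipated=2.934
Op 3: CLOSE 1-3: Q_total=24.61, C_total=8.00, V=3.08; Q1=9.23, Q3=15.38; dissipated=0.489
Op 4: GROUND 1: Q1=0; energy lost=14.196
Op 5: CLOSE 3-2: Q_total=28.77, C_total=9.00, V=3.20; Q3=15.98, Q2=12.79; dissipated=0.082
Final charges: Q1=0.00, Q2=12.79, Q3=15.98

Answer: 12.79 μC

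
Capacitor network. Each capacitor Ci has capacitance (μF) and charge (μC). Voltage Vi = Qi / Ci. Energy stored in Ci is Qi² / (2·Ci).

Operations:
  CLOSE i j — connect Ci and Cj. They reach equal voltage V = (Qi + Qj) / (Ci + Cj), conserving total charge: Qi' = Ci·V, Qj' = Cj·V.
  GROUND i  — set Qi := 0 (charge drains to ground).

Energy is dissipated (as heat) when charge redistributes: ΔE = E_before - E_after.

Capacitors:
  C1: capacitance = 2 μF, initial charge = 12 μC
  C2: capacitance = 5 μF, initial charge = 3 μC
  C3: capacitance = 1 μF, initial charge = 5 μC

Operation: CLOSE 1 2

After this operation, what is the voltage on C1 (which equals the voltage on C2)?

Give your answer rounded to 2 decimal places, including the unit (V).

Initial: C1(2μF, Q=12μC, V=6.00V), C2(5μF, Q=3μC, V=0.60V), C3(1μF, Q=5μC, V=5.00V)
Op 1: CLOSE 1-2: Q_total=15.00, C_total=7.00, V=2.14; Q1=4.29, Q2=10.71; dissipated=20.829

Answer: 2.14 V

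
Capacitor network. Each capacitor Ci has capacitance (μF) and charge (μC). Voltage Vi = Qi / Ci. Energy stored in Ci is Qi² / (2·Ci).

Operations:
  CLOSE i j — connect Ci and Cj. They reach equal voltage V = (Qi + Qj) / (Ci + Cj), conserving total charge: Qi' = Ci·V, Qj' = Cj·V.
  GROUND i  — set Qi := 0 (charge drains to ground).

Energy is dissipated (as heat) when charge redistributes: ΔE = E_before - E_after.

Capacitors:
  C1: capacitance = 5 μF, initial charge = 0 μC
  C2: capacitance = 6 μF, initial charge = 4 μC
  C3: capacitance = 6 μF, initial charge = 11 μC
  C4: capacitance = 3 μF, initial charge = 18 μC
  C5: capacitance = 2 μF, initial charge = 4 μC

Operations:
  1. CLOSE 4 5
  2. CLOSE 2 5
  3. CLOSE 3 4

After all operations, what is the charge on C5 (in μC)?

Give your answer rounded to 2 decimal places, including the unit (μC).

Answer: 3.20 μC

Derivation:
Initial: C1(5μF, Q=0μC, V=0.00V), C2(6μF, Q=4μC, V=0.67V), C3(6μF, Q=11μC, V=1.83V), C4(3μF, Q=18μC, V=6.00V), C5(2μF, Q=4μC, V=2.00V)
Op 1: CLOSE 4-5: Q_total=22.00, C_total=5.00, V=4.40; Q4=13.20, Q5=8.80; dissipated=9.600
Op 2: CLOSE 2-5: Q_total=12.80, C_total=8.00, V=1.60; Q2=9.60, Q5=3.20; dissipated=10.453
Op 3: CLOSE 3-4: Q_total=24.20, C_total=9.00, V=2.69; Q3=16.13, Q4=8.07; dissipated=6.588
Final charges: Q1=0.00, Q2=9.60, Q3=16.13, Q4=8.07, Q5=3.20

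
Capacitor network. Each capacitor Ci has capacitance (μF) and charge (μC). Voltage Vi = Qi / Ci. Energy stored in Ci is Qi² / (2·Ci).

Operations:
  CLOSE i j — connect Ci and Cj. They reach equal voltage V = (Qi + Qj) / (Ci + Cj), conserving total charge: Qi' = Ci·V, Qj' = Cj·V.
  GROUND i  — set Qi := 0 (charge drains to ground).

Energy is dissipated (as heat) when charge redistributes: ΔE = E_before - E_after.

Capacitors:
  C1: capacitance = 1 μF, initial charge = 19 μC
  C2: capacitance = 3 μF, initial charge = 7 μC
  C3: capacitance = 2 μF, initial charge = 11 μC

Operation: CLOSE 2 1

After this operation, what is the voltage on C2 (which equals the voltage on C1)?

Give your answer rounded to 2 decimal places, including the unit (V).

Answer: 6.50 V

Derivation:
Initial: C1(1μF, Q=19μC, V=19.00V), C2(3μF, Q=7μC, V=2.33V), C3(2μF, Q=11μC, V=5.50V)
Op 1: CLOSE 2-1: Q_total=26.00, C_total=4.00, V=6.50; Q2=19.50, Q1=6.50; dissipated=104.167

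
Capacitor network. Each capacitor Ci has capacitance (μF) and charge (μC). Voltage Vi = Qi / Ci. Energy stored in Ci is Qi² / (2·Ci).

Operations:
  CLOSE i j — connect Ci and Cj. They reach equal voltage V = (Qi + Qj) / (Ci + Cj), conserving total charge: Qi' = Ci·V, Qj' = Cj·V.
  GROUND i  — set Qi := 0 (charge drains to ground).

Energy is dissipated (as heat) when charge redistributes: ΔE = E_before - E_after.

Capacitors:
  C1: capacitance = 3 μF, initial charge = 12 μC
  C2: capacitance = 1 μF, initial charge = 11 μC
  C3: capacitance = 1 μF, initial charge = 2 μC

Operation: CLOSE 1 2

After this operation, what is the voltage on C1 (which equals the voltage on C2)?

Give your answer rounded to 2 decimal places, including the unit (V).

Initial: C1(3μF, Q=12μC, V=4.00V), C2(1μF, Q=11μC, V=11.00V), C3(1μF, Q=2μC, V=2.00V)
Op 1: CLOSE 1-2: Q_total=23.00, C_total=4.00, V=5.75; Q1=17.25, Q2=5.75; dissipated=18.375

Answer: 5.75 V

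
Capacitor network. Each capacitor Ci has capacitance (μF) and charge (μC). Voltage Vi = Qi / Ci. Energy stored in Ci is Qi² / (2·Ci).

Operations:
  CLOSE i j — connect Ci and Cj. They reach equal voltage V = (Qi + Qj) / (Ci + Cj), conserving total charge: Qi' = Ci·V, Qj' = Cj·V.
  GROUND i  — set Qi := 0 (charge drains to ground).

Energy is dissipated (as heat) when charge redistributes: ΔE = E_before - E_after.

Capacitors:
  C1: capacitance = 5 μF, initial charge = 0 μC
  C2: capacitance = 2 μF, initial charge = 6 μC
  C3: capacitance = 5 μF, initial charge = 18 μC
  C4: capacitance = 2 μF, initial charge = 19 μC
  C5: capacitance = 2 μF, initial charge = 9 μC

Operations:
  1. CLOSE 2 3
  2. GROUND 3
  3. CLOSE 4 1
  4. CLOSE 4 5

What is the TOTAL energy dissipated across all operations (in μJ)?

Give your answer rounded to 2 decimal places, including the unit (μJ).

Initial: C1(5μF, Q=0μC, V=0.00V), C2(2μF, Q=6μC, V=3.00V), C3(5μF, Q=18μC, V=3.60V), C4(2μF, Q=19μC, V=9.50V), C5(2μF, Q=9μC, V=4.50V)
Op 1: CLOSE 2-3: Q_total=24.00, C_total=7.00, V=3.43; Q2=6.86, Q3=17.14; dissipated=0.257
Op 2: GROUND 3: Q3=0; energy lost=29.388
Op 3: CLOSE 4-1: Q_total=19.00, C_total=7.00, V=2.71; Q4=5.43, Q1=13.57; dissipated=64.464
Op 4: CLOSE 4-5: Q_total=14.43, C_total=4.00, V=3.61; Q4=7.21, Q5=7.21; dissipated=1.594
Total dissipated: 95.704 μJ

Answer: 95.70 μJ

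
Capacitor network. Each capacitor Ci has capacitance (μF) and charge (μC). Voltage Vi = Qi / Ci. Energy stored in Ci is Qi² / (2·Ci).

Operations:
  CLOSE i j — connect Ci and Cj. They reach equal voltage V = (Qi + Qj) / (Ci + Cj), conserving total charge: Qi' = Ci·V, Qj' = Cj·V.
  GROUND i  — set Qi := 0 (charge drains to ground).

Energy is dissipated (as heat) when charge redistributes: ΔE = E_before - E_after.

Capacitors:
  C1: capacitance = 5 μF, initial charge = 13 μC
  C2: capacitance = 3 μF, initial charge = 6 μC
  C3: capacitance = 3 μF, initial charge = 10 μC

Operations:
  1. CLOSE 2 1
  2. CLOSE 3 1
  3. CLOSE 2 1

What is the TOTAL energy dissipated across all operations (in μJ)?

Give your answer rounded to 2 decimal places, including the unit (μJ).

Answer: 1.32 μJ

Derivation:
Initial: C1(5μF, Q=13μC, V=2.60V), C2(3μF, Q=6μC, V=2.00V), C3(3μF, Q=10μC, V=3.33V)
Op 1: CLOSE 2-1: Q_total=19.00, C_total=8.00, V=2.38; Q2=7.12, Q1=11.88; dissipated=0.338
Op 2: CLOSE 3-1: Q_total=21.88, C_total=8.00, V=2.73; Q3=8.20, Q1=13.67; dissipated=0.861
Op 3: CLOSE 2-1: Q_total=20.80, C_total=8.00, V=2.60; Q2=7.80, Q1=13.00; dissipated=0.121
Total dissipated: 1.320 μJ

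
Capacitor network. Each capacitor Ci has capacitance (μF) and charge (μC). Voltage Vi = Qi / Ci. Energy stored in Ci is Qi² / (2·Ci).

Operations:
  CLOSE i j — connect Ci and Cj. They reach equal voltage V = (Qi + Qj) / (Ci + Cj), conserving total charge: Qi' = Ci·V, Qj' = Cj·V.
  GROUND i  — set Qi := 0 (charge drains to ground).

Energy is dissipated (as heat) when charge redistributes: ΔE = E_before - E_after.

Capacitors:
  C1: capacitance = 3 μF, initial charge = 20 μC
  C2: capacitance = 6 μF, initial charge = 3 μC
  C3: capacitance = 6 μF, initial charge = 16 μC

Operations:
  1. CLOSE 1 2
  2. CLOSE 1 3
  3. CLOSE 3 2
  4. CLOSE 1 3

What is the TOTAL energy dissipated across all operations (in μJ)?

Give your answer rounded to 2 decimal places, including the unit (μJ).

Initial: C1(3μF, Q=20μC, V=6.67V), C2(6μF, Q=3μC, V=0.50V), C3(6μF, Q=16μC, V=2.67V)
Op 1: CLOSE 1-2: Q_total=23.00, C_total=9.00, V=2.56; Q1=7.67, Q2=15.33; dissipated=38.028
Op 2: CLOSE 1-3: Q_total=23.67, C_total=9.00, V=2.63; Q1=7.89, Q3=15.78; dissipated=0.012
Op 3: CLOSE 3-2: Q_total=31.11, C_total=12.00, V=2.59; Q3=15.56, Q2=15.56; dissipated=0.008
Op 4: CLOSE 1-3: Q_total=23.44, C_total=9.00, V=2.60; Q1=7.81, Q3=15.63; dissipated=0.001
Total dissipated: 38.050 μJ

Answer: 38.05 μJ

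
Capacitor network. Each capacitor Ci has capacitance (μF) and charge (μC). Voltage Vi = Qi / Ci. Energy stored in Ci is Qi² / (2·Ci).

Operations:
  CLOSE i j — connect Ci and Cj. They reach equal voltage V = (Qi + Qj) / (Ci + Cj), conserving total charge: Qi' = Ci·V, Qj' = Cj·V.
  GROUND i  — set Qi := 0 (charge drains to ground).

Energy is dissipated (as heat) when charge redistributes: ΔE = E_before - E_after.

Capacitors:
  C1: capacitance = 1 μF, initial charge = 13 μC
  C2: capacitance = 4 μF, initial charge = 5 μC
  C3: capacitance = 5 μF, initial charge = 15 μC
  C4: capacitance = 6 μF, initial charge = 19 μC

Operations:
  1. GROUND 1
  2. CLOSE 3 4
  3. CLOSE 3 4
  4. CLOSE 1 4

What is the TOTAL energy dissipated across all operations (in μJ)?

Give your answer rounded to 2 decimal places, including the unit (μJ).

Initial: C1(1μF, Q=13μC, V=13.00V), C2(4μF, Q=5μC, V=1.25V), C3(5μF, Q=15μC, V=3.00V), C4(6μF, Q=19μC, V=3.17V)
Op 1: GROUND 1: Q1=0; energy lost=84.500
Op 2: CLOSE 3-4: Q_total=34.00, C_total=11.00, V=3.09; Q3=15.45, Q4=18.55; dissipated=0.038
Op 3: CLOSE 3-4: Q_total=34.00, C_total=11.00, V=3.09; Q3=15.45, Q4=18.55; dissipated=0.000
Op 4: CLOSE 1-4: Q_total=18.55, C_total=7.00, V=2.65; Q1=2.65, Q4=15.90; dissipated=4.094
Total dissipated: 88.632 μJ

Answer: 88.63 μJ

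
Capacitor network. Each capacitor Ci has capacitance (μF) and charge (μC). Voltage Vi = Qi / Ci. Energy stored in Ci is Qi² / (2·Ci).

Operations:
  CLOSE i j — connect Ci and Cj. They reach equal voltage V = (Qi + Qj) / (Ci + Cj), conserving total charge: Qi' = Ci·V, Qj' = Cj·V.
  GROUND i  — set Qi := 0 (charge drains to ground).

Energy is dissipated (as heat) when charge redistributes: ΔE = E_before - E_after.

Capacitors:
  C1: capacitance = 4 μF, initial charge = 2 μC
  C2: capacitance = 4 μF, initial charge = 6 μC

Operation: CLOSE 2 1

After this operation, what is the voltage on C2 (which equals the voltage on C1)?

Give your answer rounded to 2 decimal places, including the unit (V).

Answer: 1.00 V

Derivation:
Initial: C1(4μF, Q=2μC, V=0.50V), C2(4μF, Q=6μC, V=1.50V)
Op 1: CLOSE 2-1: Q_total=8.00, C_total=8.00, V=1.00; Q2=4.00, Q1=4.00; dissipated=1.000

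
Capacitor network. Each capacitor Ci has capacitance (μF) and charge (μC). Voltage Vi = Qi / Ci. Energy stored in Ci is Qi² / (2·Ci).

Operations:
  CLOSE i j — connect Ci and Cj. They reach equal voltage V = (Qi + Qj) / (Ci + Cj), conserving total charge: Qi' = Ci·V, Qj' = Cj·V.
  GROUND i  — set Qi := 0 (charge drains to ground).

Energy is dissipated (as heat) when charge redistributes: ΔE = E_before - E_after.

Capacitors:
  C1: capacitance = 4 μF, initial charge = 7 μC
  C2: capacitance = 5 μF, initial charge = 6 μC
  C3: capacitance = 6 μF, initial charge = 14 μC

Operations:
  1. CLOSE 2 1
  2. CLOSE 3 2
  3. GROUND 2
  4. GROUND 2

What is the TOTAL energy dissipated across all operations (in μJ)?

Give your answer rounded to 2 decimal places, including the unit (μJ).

Initial: C1(4μF, Q=7μC, V=1.75V), C2(5μF, Q=6μC, V=1.20V), C3(6μF, Q=14μC, V=2.33V)
Op 1: CLOSE 2-1: Q_total=13.00, C_total=9.00, V=1.44; Q2=7.22, Q1=5.78; dissipated=0.336
Op 2: CLOSE 3-2: Q_total=21.22, C_total=11.00, V=1.93; Q3=11.58, Q2=9.65; dissipated=1.077
Op 3: GROUND 2: Q2=0; energy lost=9.305
Op 4: GROUND 2: Q2=0; energy lost=0.000
Total dissipated: 10.719 μJ

Answer: 10.72 μJ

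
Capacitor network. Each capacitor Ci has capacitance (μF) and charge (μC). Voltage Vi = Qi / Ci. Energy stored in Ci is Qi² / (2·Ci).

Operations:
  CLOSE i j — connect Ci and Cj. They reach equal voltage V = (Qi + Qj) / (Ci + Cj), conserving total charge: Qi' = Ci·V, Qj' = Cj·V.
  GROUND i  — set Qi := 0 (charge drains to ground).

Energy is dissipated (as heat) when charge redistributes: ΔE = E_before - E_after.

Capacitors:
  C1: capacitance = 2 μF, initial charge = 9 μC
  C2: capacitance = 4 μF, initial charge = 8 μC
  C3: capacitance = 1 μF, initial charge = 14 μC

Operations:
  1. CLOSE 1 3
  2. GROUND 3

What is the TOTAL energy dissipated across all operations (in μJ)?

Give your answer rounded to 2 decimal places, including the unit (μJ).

Answer: 59.47 μJ

Derivation:
Initial: C1(2μF, Q=9μC, V=4.50V), C2(4μF, Q=8μC, V=2.00V), C3(1μF, Q=14μC, V=14.00V)
Op 1: CLOSE 1-3: Q_total=23.00, C_total=3.00, V=7.67; Q1=15.33, Q3=7.67; dissipated=30.083
Op 2: GROUND 3: Q3=0; energy lost=29.389
Total dissipated: 59.472 μJ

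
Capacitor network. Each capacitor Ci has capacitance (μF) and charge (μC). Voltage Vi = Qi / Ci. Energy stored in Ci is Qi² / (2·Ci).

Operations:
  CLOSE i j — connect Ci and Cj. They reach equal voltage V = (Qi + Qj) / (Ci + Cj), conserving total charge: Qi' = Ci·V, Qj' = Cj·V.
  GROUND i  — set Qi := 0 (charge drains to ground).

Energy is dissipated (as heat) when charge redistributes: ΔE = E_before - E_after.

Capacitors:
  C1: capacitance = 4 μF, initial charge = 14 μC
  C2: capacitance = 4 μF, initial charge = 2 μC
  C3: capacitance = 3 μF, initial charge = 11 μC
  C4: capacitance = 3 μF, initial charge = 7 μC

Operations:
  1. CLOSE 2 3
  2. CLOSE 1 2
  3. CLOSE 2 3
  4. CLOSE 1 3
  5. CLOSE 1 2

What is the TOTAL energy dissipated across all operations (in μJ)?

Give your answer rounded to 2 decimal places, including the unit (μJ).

Answer: 12.02 μJ

Derivation:
Initial: C1(4μF, Q=14μC, V=3.50V), C2(4μF, Q=2μC, V=0.50V), C3(3μF, Q=11μC, V=3.67V), C4(3μF, Q=7μC, V=2.33V)
Op 1: CLOSE 2-3: Q_total=13.00, C_total=7.00, V=1.86; Q2=7.43, Q3=5.57; dissipated=8.595
Op 2: CLOSE 1-2: Q_total=21.43, C_total=8.00, V=2.68; Q1=10.71, Q2=10.71; dissipated=2.699
Op 3: CLOSE 2-3: Q_total=16.29, C_total=7.00, V=2.33; Q2=9.31, Q3=6.98; dissipated=0.578
Op 4: CLOSE 1-3: Q_total=17.69, C_total=7.00, V=2.53; Q1=10.11, Q3=7.58; dissipated=0.106
Op 5: CLOSE 1-2: Q_total=19.42, C_total=8.00, V=2.43; Q1=9.71, Q2=9.71; dissipated=0.040
Total dissipated: 12.019 μJ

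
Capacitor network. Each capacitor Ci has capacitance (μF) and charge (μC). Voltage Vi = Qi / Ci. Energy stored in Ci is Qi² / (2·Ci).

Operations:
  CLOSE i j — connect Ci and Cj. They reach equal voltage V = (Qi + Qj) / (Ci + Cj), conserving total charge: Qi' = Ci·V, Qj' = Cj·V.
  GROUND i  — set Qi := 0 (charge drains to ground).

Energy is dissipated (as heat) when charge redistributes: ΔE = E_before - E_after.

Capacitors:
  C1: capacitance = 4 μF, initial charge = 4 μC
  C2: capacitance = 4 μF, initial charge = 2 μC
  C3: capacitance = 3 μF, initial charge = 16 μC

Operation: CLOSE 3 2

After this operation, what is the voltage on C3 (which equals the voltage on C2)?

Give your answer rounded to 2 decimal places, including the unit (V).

Initial: C1(4μF, Q=4μC, V=1.00V), C2(4μF, Q=2μC, V=0.50V), C3(3μF, Q=16μC, V=5.33V)
Op 1: CLOSE 3-2: Q_total=18.00, C_total=7.00, V=2.57; Q3=7.71, Q2=10.29; dissipated=20.024

Answer: 2.57 V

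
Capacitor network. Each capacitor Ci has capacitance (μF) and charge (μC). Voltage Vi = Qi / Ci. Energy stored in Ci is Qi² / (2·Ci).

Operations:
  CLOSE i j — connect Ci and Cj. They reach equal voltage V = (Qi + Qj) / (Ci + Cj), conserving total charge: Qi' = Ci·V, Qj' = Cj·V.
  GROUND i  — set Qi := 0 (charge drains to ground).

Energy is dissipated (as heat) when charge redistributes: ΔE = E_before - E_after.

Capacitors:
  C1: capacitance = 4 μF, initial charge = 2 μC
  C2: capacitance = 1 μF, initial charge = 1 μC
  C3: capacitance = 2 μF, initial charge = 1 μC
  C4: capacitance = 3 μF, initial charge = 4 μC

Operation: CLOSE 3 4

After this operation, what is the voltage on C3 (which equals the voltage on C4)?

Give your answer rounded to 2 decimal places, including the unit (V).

Answer: 1.00 V

Derivation:
Initial: C1(4μF, Q=2μC, V=0.50V), C2(1μF, Q=1μC, V=1.00V), C3(2μF, Q=1μC, V=0.50V), C4(3μF, Q=4μC, V=1.33V)
Op 1: CLOSE 3-4: Q_total=5.00, C_total=5.00, V=1.00; Q3=2.00, Q4=3.00; dissipated=0.417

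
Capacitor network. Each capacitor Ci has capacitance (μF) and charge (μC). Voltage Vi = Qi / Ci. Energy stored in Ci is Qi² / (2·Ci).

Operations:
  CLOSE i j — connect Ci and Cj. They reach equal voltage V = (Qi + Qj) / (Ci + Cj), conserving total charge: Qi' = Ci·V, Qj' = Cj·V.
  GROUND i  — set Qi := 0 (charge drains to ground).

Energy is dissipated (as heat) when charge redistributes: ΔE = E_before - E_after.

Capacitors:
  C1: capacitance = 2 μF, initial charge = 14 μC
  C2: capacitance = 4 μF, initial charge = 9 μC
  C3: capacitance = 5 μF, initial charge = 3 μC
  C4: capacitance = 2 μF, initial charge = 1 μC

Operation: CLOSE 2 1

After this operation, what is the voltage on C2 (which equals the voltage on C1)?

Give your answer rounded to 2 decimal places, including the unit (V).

Answer: 3.83 V

Derivation:
Initial: C1(2μF, Q=14μC, V=7.00V), C2(4μF, Q=9μC, V=2.25V), C3(5μF, Q=3μC, V=0.60V), C4(2μF, Q=1μC, V=0.50V)
Op 1: CLOSE 2-1: Q_total=23.00, C_total=6.00, V=3.83; Q2=15.33, Q1=7.67; dissipated=15.042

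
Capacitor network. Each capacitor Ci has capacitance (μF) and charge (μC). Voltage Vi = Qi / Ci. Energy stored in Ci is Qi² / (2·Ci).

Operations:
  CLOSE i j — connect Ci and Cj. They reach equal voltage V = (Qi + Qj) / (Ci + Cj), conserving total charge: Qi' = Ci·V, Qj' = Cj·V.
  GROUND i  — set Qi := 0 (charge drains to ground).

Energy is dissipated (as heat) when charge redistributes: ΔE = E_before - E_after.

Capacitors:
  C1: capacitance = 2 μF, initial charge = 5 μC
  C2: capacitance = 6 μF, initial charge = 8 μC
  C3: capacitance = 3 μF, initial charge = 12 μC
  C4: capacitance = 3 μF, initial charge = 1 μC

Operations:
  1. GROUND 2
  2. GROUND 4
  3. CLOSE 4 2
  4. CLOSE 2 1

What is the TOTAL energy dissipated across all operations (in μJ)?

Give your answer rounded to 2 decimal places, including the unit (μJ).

Answer: 10.19 μJ

Derivation:
Initial: C1(2μF, Q=5μC, V=2.50V), C2(6μF, Q=8μC, V=1.33V), C3(3μF, Q=12μC, V=4.00V), C4(3μF, Q=1μC, V=0.33V)
Op 1: GROUND 2: Q2=0; energy lost=5.333
Op 2: GROUND 4: Q4=0; energy lost=0.167
Op 3: CLOSE 4-2: Q_total=0.00, C_total=9.00, V=0.00; Q4=0.00, Q2=0.00; dissipated=0.000
Op 4: CLOSE 2-1: Q_total=5.00, C_total=8.00, V=0.62; Q2=3.75, Q1=1.25; dissipated=4.688
Total dissipated: 10.188 μJ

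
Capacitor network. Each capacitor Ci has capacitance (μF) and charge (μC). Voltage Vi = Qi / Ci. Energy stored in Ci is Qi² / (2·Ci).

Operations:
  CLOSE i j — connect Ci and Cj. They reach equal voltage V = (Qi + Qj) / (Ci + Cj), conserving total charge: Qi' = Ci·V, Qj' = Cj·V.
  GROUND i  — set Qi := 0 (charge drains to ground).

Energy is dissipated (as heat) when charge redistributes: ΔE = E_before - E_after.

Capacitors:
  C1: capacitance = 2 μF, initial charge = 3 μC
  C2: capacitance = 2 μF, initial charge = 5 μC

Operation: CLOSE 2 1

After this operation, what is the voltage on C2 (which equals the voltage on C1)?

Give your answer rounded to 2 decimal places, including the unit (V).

Initial: C1(2μF, Q=3μC, V=1.50V), C2(2μF, Q=5μC, V=2.50V)
Op 1: CLOSE 2-1: Q_total=8.00, C_total=4.00, V=2.00; Q2=4.00, Q1=4.00; dissipated=0.500

Answer: 2.00 V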